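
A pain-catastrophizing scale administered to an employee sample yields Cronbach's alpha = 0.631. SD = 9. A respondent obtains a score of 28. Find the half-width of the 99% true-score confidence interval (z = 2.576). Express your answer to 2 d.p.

SEM = 9.000 × √(1 − 0.631) = 9.000 × √0.369 ≈ 9.000 × 0.607 ≈ 5.467
2.576 × SEM ≈ 14.083

14.08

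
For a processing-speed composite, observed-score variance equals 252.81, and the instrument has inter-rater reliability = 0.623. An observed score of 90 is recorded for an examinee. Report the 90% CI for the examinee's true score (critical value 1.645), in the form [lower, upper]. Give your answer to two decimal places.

[73.94, 106.06]

σ = 252.81^(1/2) = 15.9000
The standard error of measurement is 15.9000*√(1 − 0.6230) ≃ 15.9000*0.6140 ≃ 9.7627.
Margin = 1.645 * 9.7627 ≃ 16.0596
Interval: (73.9404, 106.0596)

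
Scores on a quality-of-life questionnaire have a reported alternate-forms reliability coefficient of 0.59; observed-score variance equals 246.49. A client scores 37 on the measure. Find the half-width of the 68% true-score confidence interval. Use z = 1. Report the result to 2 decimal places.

10.05

σ = 246.49^(1/2) = 15.700
SEM = 15.700 * √(1 − 0.590) = 15.700 * √0.410 ≃ 15.700 * 0.640 ≃ 10.053
Half-width = 1*10.053 ≃ 10.053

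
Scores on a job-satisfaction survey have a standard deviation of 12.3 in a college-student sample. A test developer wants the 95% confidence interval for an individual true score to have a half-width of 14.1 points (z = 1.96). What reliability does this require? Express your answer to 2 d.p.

0.66

Required SEM = 14.1 / 1.96 ≈ 7.19388
r = 1 − (SEM / SD)² = 1 − (7.19388 / 12.3)² ≈ 1 − 0.34207 ≈ 0.65793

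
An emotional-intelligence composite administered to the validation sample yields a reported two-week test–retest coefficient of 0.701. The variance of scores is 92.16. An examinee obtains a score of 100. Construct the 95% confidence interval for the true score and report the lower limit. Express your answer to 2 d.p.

89.71

σ = 92.16^(1/2) = 9.600
SEM = 9.600 * √(1 − 0.701) = 9.600 * √0.299 ≈ 9.600 * 0.547 ≈ 5.249
Half-width = 1.96*5.249 ≈ 10.289
Lower bound: 100 − 10.289 = 89.711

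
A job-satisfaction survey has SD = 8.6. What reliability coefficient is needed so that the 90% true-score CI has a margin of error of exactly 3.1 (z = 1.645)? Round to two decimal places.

0.95

SEM needed = half-width / z = 3.1/1.645 ≈ 1.8845
Required reliability = 1 − (SEM/SD)² = 1 − 0.0480 ≈ 0.9520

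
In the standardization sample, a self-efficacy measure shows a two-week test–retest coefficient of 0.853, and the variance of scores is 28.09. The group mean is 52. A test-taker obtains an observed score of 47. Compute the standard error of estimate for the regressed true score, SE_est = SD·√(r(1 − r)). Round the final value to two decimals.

1.88

SD = √28.09 ≈ 5.3000
SE_est = 5.3000×√(0.8530×0.1470) ≈ 1.8768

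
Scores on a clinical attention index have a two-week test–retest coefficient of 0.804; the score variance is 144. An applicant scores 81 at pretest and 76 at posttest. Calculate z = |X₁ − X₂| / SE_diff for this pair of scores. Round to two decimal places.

SD = √144 = 12.0000
SEM = 12.0000*√(1 − 0.8040) ≈ 5.3126
SE_diff = √2 * SEM ≈ 7.5132
z = |81 − 76| / 7.5132 = 5 / 7.5132 ≈ 0.6655

0.67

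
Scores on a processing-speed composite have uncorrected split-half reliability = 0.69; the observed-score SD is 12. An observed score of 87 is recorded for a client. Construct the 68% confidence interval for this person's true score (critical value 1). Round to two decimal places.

Spearman-Brown: r = 2(0.69) / (1 + 0.69) = 1.380 / 1.690 ≈ 0.817
SEM = 12.000 * √(1 − 0.817) = 12.000 * √0.183 ≈ 12.000 * 0.428 ≈ 5.139
Half-width = 1*5.139 ≈ 5.139
68% CI: 87 ± 5.139 = [81.861, 92.139]

[81.86, 92.14]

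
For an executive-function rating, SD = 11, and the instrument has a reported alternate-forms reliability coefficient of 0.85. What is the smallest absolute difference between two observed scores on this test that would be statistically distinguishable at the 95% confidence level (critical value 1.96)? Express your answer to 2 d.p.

11.81

The standard error of measurement is 11.0000×√(1 − 0.8500) ≈ 11.0000×0.3873 ≈ 4.2603.
Standard error of the difference = 4.2603·√2 ≈ 6.0249
Smallest detectable difference = 1.96×6.0249 ≈ 11.8089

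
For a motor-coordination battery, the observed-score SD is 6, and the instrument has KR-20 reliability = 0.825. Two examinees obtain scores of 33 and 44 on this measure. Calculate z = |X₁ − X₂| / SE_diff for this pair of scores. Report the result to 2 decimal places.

3.10

The standard error of measurement is 6.0000*√(1 − 0.8250) ≈ 6.0000*0.4183 ≈ 2.5100.
Standard error of the difference = 2.5100·√2 ≈ 3.5496
z = |33 − 44| / 3.5496 = 11 / 3.5496 ≈ 3.0989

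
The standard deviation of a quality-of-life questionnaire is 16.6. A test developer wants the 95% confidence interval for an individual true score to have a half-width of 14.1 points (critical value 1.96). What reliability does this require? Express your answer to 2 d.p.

SEM needed = half-width / z = 14.1/1.96 ≈ 7.1939
Required reliability = 1 − (SEM/SD)² = 1 − 0.1878 ≈ 0.8122

0.81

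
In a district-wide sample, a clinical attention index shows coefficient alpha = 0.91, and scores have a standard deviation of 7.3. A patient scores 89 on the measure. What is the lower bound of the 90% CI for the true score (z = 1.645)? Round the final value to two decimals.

SEM = 7.3000×√(1 − 0.9100) ≈ 2.1900
Half-width = 1.645×2.1900 ≈ 3.6025
Lower limit = 89 − 3.6025 ≈ 85.3975

85.40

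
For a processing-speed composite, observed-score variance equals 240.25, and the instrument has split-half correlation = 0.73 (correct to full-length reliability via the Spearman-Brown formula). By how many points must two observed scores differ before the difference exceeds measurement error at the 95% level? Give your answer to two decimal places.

SD = √240.25 ≈ 15.500
Full-length reliability (Spearman-Brown) = 2(0.73)/(1+0.73) ≈ 0.844
The standard error of measurement is 15.500·√(1 − 0.844) ≈ 15.500·0.395 ≈ 6.123.
SE_diff = √2 · SEM ≈ 8.660
Smallest detectable difference = 1.96·8.660 ≈ 16.973

16.97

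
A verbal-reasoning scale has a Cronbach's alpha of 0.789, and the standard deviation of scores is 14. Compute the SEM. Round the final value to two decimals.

6.43

The standard error of measurement is 14.00000×√(1 − 0.78900) ≈ 14.00000×0.45935 ≈ 6.43086.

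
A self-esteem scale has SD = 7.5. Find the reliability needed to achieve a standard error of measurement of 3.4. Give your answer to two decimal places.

r = 1 − (SEM / SD)² = 1 − (3.4000 / 7.5)² ≈ 1 − 0.2055 ≈ 0.7945

0.79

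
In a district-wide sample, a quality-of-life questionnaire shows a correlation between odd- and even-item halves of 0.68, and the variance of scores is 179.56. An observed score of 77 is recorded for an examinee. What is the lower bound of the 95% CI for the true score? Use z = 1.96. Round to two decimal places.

σ = 179.56^(1/2) = 13.400
r_full = 2·0.68 / (1 + 0.68) ≈ 0.810
SEM = 13.400*√(1 − 0.810) ≈ 5.848
Half-width = 1.96*5.848 ≈ 11.463
Lower limit = 77 − 11.463 ≈ 65.537

65.54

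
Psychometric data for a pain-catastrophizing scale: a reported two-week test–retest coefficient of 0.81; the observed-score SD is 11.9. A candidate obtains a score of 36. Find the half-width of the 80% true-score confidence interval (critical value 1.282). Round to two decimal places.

SEM = 11.900*√(1 − 0.810) ≈ 5.187
Half-width = 1.282*5.187 ≈ 6.650

6.65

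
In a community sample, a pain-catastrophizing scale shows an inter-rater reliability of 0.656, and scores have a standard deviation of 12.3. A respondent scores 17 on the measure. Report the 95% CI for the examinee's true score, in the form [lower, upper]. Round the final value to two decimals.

The standard error of measurement is 12.30000*√(1 − 0.65600) ≈ 12.30000*0.58652 ≈ 7.21414.
1.96 * SEM ≈ 14.13971
95% CI: 17 ± 14.13971 = [2.86029, 31.13971]

[2.86, 31.14]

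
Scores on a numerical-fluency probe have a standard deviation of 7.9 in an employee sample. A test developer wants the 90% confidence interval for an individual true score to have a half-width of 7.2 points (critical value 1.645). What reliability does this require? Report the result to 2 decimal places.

Required SEM = 7.2 / 1.645 ≈ 4.3769
r = 1 − (4.3769/7.9)² ≈ 1 − 0.3070 ≈ 0.6930

0.69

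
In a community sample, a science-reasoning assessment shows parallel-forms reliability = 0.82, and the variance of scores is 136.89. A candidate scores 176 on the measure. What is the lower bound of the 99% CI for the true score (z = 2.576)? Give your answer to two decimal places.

163.21

SD = √136.89 = 11.7000
SEM = 11.7000 * √(1 − 0.8200) = 11.7000 * √0.1800 ≃ 11.7000 * 0.4243 ≃ 4.9639
Margin = 2.576 * 4.9639 ≃ 12.7870
Lower limit = 176 − 12.7870 ≃ 163.2130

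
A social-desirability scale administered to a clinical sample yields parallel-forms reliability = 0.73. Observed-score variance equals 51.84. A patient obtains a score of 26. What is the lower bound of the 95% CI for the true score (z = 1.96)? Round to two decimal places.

σ = 51.84^(1/2) = 7.2000
SEM = 7.2000·√(1 − 0.7300) ≈ 3.7412
Margin = 1.96 · 3.7412 ≈ 7.3328
Lower limit = 26 − 7.3328 ≈ 18.6672

18.67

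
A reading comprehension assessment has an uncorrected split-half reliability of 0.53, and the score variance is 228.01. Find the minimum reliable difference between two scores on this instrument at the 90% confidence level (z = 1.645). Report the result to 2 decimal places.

19.47

SD = √228.01 ≃ 15.1000
Full-length reliability (Spearman-Brown) = 2(0.53)/(1+0.53) ≃ 0.6928
The standard error of measurement is 15.1000×√(1 − 0.6928) ≃ 15.1000×0.5542 ≃ 8.3691.
Standard error of the difference = 8.3691·√2 ≃ 11.8357
Minimum reliable difference = 1.645 × SE_diff ≃ 1.645 × 11.8357 ≃ 19.4698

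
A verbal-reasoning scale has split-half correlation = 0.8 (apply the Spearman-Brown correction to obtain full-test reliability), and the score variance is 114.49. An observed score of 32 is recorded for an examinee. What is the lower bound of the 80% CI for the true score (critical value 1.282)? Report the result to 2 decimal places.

SD = √114.49 = 10.7000
r_full = 2·0.8 / (1 + 0.8) ≈ 0.8889
SEM = 10.7000×√(1 − 0.8889) ≈ 3.5667
1.282 × SEM ≈ 4.5725
Lower limit = 32 − 4.5725 ≈ 27.4275

27.43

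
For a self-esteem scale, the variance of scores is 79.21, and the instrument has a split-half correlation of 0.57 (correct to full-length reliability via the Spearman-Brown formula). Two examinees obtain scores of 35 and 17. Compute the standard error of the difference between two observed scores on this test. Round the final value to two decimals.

σ = 79.21^(1/2) = 8.900
r_full = 2·0.57 / (1 + 0.57) ≈ 0.726
SEM = 8.900·√(1 − 0.726) ≈ 4.658
SE_diff = √2 · SEM ≈ 6.587

6.59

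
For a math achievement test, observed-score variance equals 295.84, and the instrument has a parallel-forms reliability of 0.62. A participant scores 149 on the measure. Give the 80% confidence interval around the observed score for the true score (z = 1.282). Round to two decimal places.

[135.41, 162.59]

SD = √295.84 = 17.20000
SEM = 17.20000 · √(1 − 0.62000) = 17.20000 · √0.38000 ≈ 17.20000 · 0.61644 ≈ 10.60279
Half-width = 1.282·10.60279 ≈ 13.59278
CI = 149 ± 13.59278 → [135.40722, 162.59278]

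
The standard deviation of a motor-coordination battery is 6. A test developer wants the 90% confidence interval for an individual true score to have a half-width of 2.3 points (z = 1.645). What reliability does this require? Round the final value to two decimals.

Required SEM = 2.3 / 1.645 ≈ 1.3982
r = 1 − (1.3982/6)² ≈ 1 − 0.0543 ≈ 0.9457

0.95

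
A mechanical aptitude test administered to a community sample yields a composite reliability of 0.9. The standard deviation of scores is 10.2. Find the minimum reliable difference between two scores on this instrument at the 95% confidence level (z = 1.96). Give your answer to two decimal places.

8.94

SEM = 10.200×√(1 − 0.900) ≈ 3.226
Standard error of the difference = 3.226·√2 ≈ 4.562
Smallest detectable difference = 1.96×4.562 ≈ 8.941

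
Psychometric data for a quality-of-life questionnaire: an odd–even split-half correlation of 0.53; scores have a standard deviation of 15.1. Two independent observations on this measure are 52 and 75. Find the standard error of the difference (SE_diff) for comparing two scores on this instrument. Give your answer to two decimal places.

11.84

Spearman-Brown: r = 2(0.53) / (1 + 0.53) = 1.060 / 1.530 ≈ 0.693
SEM = 15.100 × √(1 − 0.693) = 15.100 × √0.307 ≈ 15.100 × 0.554 ≈ 8.369
Standard error of the difference = 8.369·√2 ≈ 11.836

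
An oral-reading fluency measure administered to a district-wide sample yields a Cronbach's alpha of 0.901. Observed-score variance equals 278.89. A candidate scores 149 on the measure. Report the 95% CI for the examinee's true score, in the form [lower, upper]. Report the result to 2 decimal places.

SD = √278.89 ≈ 16.7000
SEM = 16.7000 · √(1 − 0.9010) = 16.7000 · √0.0990 ≈ 16.7000 · 0.3146 ≈ 5.2545
Margin = 1.96 · 5.2545 ≈ 10.2989
CI = 149 ± 10.2989 → [138.7011, 159.2989]

[138.70, 159.30]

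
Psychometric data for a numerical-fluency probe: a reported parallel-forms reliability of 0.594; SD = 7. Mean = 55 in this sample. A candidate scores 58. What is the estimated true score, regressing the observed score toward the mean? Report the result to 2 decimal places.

Estimated true score = 0.594·58 + (1 − 0.594)·55 ≃ 56.782

56.78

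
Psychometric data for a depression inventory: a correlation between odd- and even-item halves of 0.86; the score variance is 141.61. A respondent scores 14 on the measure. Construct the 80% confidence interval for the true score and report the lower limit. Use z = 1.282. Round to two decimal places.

9.81

σ = 141.61^(1/2) = 11.9000
r_full = 2·0.86 / (1 + 0.86) ≈ 0.9247
The standard error of measurement is 11.9000*√(1 − 0.9247) ≈ 11.9000*0.2744 ≈ 3.2648.
Half-width = 1.282*3.2648 ≈ 4.1855
Lower bound: 14 − 4.1855 = 9.8145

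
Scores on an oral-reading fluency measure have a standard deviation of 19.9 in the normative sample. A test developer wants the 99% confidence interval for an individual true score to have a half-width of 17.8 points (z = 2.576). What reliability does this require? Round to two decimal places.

SEM needed = half-width / z = 17.8/2.576 ≃ 6.9099
Required reliability = 1 − (SEM/SD)² = 1 − 0.1206 ≃ 0.8794

0.88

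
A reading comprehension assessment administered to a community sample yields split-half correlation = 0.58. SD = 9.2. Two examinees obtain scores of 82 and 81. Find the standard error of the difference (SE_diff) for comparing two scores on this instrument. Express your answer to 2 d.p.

Full-length reliability (Spearman-Brown) = 2(0.58)/(1+0.58) ≈ 0.734
SEM = 9.200×√(1 − 0.734) ≈ 4.743
Standard error of the difference = 4.743·√2 ≈ 6.708

6.71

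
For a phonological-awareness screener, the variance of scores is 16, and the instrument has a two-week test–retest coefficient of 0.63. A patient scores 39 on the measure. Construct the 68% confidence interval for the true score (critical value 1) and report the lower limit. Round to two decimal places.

σ = 16^(1/2) = 4.000
SEM = 4.000*√(1 − 0.630) ≈ 2.433
Half-width = 1*2.433 ≈ 2.433
Lower limit = 39 − 2.433 ≈ 36.567

36.57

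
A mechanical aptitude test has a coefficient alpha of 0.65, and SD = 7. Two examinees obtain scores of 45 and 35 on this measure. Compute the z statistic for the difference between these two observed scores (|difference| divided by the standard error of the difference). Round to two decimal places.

The standard error of measurement is 7.0000·√(1 − 0.6500) ≈ 7.0000·0.5916 ≈ 4.1413.
Standard error of the difference = 4.1413·√2 ≈ 5.8566
z = 10 / 5.8566 ≈ 1.7075

1.71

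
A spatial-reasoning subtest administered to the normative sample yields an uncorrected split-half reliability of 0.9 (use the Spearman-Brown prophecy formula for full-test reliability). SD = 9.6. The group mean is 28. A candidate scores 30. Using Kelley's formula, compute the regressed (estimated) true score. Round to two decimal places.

r_full = 2·0.9 / (1 + 0.9) ≈ 0.9474
T̂ = 0.9474(30) + 0.0526(28) ≈ 29.8947

29.89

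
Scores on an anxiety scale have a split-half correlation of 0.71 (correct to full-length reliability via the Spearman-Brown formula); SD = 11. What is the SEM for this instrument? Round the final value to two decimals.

4.53

Full-length reliability (Spearman-Brown) = 2(0.71)/(1+0.71) ≃ 0.830
SEM = 11.000×√(1 − 0.830) ≃ 4.530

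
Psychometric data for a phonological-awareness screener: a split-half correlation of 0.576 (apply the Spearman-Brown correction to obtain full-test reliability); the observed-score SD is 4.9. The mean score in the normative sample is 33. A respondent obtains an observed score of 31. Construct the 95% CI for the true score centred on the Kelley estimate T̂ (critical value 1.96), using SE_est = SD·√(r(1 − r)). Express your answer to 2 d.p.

[27.28, 35.80]

r_full = 2·0.576 / (1 + 0.576) ≃ 0.73096
T̂ = r·X + (1 − r)·M = 0.73096·31 + 0.26904·33 ≃ 22.65990 + 8.87817 ≃ 31.53807
SE_est = 4.90000·√(0.73096·0.26904) ≃ 2.17295
95% CI: 31.53807 ± 4.25898 ≃ (27.27910, 35.79705)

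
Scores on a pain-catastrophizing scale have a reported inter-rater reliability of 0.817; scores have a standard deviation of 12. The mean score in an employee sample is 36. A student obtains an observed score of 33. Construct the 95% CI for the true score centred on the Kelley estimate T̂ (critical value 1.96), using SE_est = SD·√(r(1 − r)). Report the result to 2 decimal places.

Estimated true score = 0.8170×33 + (1 − 0.8170)×36 ≈ 33.5490
SE_est = SD × √(r(1 − r)) = 12.0000 × √0.1495 ≈ 12.0000 × 0.3867 ≈ 4.6400
CI = 33.5490 ± 1.96 × 4.6400 → [24.4546, 42.6434]

[24.45, 42.64]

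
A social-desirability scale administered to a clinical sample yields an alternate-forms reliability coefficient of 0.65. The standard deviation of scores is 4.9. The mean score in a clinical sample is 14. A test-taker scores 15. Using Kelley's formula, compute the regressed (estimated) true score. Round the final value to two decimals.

14.65

T̂ = r·X + (1 − r)·M = 0.65000·15 + 0.35000·14 = 9.75000 + 4.90000 ≈ 14.65000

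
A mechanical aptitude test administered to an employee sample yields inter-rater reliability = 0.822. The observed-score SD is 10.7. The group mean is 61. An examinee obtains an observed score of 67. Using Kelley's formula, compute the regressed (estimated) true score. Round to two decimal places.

65.93

T̂ = r·X + (1 − r)·M = 0.822*67 + 0.178*61 = 55.074 + 10.858 ≈ 65.932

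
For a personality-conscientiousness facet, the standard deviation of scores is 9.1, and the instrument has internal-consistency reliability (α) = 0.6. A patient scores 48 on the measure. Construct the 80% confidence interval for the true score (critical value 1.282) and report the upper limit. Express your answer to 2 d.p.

55.38

SEM = 9.1000 × √(1 − 0.6000) = 9.1000 × √0.4000 ≈ 9.1000 × 0.6325 ≈ 5.7553
1.282 × SEM ≈ 7.3784
Upper limit = 48 + 7.3784 ≈ 55.3784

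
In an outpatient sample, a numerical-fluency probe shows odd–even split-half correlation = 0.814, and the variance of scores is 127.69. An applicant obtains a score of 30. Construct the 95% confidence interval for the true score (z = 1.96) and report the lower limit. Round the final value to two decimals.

22.91

SD = √127.69 ≈ 11.30000
Full-length reliability (Spearman-Brown) = 2(0.814)/(1+0.814) ≈ 0.89746
SEM = 11.30000 · √(1 − 0.89746) = 11.30000 · √0.10254 ≈ 11.30000 · 0.32021 ≈ 3.61840
Half-width = 1.96·3.61840 ≈ 7.09206
Lower bound: 30 − 7.09206 = 22.90794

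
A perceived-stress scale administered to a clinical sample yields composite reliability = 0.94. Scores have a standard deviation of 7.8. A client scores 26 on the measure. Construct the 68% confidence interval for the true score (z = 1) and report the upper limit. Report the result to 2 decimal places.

The standard error of measurement is 7.8000*√(1 − 0.9400) ≈ 7.8000*0.2449 ≈ 1.9106.
Margin = 1 * 1.9106 ≈ 1.9106
Upper bound: 26 + 1.9106 = 27.9106

27.91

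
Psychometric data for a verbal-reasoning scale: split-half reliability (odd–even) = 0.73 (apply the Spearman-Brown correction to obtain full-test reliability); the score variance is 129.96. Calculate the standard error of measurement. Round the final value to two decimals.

4.50

SD = √129.96 ≈ 11.4000
Spearman-Brown: r = 2(0.73) / (1 + 0.73) = 1.4600 / 1.7300 ≈ 0.8439
SEM = 11.4000 × √(1 − 0.8439) = 11.4000 × √0.1561 ≈ 11.4000 × 0.3951 ≈ 4.5036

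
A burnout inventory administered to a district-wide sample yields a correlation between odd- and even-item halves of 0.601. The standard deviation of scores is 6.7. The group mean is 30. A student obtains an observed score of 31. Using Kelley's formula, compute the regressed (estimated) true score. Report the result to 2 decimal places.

30.75

r_full = 2·0.601 / (1 + 0.601) ≈ 0.751
T̂ = 0.751(31) + 0.249(30) ≈ 30.751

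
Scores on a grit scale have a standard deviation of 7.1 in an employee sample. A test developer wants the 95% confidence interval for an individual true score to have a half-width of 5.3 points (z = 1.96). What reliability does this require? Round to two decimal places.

0.85

Required SEM = 5.3 / 1.96 ≈ 2.70408
r = 1 − (SEM / SD)² = 1 − (2.70408 / 7.1)² ≈ 1 − 0.14505 ≈ 0.85495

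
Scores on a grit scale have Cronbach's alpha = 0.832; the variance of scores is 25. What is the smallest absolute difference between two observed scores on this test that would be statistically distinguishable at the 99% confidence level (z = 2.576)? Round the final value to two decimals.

7.47

σ = 25^(1/2) = 5.000
SEM = 5.000×√(1 − 0.832) ≃ 2.049
Standard error of the difference = 2.049·√2 ≃ 2.898
Minimum reliable difference = 2.576 × SE_diff ≃ 2.576 × 2.898 ≃ 7.466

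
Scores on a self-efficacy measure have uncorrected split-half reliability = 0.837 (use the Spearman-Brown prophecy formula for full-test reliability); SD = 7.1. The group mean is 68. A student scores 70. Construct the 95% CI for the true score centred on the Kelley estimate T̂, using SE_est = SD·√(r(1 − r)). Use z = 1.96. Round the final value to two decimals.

[65.87, 73.78]

Full-length reliability (Spearman-Brown) = 2(0.837)/(1+0.837) ≃ 0.9113
Estimated true score = 0.9113*70 + (1 − 0.9113)*68 ≃ 69.8225
SE_est = SD * √(r(1 − r)) = 7.1000 * √0.0809 ≃ 7.1000 * 0.2844 ≃ 2.0189
95% CI: 69.8225 ± 3.9571 ≃ (65.8654, 73.7796)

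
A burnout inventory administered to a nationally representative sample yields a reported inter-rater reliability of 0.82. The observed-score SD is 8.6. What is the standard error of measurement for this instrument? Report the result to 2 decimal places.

SEM = 8.600*√(1 − 0.820) ≈ 3.649

3.65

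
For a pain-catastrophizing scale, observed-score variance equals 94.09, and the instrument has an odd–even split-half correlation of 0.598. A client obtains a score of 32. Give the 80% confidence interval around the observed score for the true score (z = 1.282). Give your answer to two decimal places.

[25.76, 38.24]

SD = √94.09 = 9.7000
r_full = 2·0.598 / (1 + 0.598) ≈ 0.7484
SEM = 9.7000·√(1 − 0.7484) ≈ 4.8652
1.282 · SEM ≈ 6.2371
CI = 32 ± 6.2371 → [25.7629, 38.2371]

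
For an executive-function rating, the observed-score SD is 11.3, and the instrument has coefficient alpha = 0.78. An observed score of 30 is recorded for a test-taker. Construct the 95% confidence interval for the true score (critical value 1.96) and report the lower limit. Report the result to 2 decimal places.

19.61

SEM = 11.300*√(1 − 0.780) ≃ 5.300
1.96 * SEM ≃ 10.388
Lower limit = 30 − 10.388 ≃ 19.612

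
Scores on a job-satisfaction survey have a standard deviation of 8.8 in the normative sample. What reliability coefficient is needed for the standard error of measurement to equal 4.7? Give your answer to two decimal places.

0.71

r = 1 − (SEM / SD)² = 1 − (4.7000 / 8.8)² ≈ 1 − 0.2853 ≈ 0.7147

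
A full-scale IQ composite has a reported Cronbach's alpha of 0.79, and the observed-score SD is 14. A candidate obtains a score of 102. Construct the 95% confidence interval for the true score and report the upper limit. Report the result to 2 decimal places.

SEM = 14.0000×√(1 − 0.7900) ≃ 6.4156
Margin = 1.96 × 6.4156 ≃ 12.5746
Upper bound: 102 + 12.5746 = 114.5746

114.57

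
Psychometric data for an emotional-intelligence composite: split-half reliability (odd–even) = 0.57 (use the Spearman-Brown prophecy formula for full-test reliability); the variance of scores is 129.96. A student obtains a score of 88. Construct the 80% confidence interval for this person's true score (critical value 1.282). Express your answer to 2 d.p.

[80.35, 95.65]

SD = √129.96 = 11.40000
Full-length reliability (Spearman-Brown) = 2(0.57)/(1+0.57) ≈ 0.72611
SEM = 11.40000 * √(1 − 0.72611) = 11.40000 * √0.27389 ≈ 11.40000 * 0.52334 ≈ 5.96608
1.282 * SEM ≈ 7.64852
Interval: (80.35148, 95.64852)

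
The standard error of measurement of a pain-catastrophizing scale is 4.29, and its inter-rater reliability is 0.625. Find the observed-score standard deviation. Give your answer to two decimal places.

7.01

SD = 4.29 / √(1 − 0.625) ≈ 7.00554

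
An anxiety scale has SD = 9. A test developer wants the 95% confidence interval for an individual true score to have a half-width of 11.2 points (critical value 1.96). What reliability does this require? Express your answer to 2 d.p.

0.60

Required SEM = 11.2 / 1.96 ≈ 5.7143
r = 1 − (SEM / SD)² = 1 − (5.7143 / 9)² ≈ 1 − 0.4031 ≈ 0.5969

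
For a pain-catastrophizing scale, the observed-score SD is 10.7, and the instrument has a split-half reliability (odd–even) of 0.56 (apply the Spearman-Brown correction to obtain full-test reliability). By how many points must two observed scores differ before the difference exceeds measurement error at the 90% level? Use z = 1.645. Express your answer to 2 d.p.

Spearman-Brown: r = 2(0.56) / (1 + 0.56) = 1.1200 / 1.5600 ≈ 0.7179
SEM = 10.7000 · √(1 − 0.7179) = 10.7000 · √0.2821 ≈ 10.7000 · 0.5311 ≈ 5.6826
SE_diff = SEM · √2 ≈ 5.6826 · 1.4142 ≈ 8.0364
Minimum reliable difference = 1.645 · SE_diff ≈ 1.645 · 8.0364 ≈ 13.2199

13.22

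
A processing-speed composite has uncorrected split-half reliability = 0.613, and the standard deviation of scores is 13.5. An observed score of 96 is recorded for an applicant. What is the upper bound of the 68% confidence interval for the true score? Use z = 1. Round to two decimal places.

102.61

r_full = 2·0.613 / (1 + 0.613) ≃ 0.7601
SEM = 13.5000 · √(1 − 0.7601) = 13.5000 · √0.2399 ≃ 13.5000 · 0.4898 ≃ 6.6126
Half-width = 1·6.6126 ≃ 6.6126
Upper bound: 96 + 6.6126 = 102.6126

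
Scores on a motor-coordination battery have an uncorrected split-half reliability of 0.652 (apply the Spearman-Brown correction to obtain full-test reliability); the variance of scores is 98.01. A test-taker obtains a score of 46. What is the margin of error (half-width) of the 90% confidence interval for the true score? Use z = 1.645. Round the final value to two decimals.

σ = 98.01^(1/2) = 9.90000
Spearman-Brown: r = 2(0.652) / (1 + 0.652) = 1.30400 / 1.65200 ≃ 0.78935
SEM = 9.90000 × √(1 − 0.78935) = 9.90000 × √0.21065 ≃ 9.90000 × 0.45897 ≃ 4.54381
Half-width = 1.645×4.54381 ≃ 7.47456

7.47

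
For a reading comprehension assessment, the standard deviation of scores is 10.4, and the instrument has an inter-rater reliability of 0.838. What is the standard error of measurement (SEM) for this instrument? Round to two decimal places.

The standard error of measurement is 10.400×√(1 − 0.838) ≈ 10.400×0.402 ≈ 4.186.

4.19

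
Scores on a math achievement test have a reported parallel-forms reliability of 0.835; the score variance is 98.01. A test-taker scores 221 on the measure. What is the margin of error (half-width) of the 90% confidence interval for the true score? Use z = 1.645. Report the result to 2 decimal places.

6.62

σ = 98.01^(1/2) = 9.90000
SEM = 9.90000×√(1 − 0.83500) ≈ 4.02140
Margin = 1.645 × 4.02140 ≈ 6.61520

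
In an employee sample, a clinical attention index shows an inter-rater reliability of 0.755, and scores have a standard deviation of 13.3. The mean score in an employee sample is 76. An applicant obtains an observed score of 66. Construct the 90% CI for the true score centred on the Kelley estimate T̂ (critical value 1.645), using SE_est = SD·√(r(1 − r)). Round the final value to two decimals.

[59.04, 77.86]

T̂ = 0.7550(66) + 0.2450(76) ≈ 68.4500
SE_est = SD · √(r(1 − r)) = 13.3000 · √0.1850 ≈ 13.3000 · 0.4301 ≈ 5.7202
CI = 68.4500 ± 1.645 · 5.7202 → [59.0403, 77.8597]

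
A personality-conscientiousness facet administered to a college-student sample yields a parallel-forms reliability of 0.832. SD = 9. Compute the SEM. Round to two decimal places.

3.69

SEM = 9.0000 × √(1 − 0.8320) = 9.0000 × √0.1680 ≈ 9.0000 × 0.4099 ≈ 3.6889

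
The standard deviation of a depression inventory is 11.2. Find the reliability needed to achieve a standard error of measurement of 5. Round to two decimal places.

0.80

r = 1 − (SEM / SD)² = 1 − (5.000 / 11.2)² ≈ 1 − 0.199 ≈ 0.801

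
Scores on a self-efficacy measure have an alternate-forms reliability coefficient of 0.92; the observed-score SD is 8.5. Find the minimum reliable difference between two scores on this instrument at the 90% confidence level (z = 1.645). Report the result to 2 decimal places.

SEM = 8.5000*√(1 − 0.9200) ≃ 2.4042
SE_diff = √2 * SEM ≃ 3.4000
Smallest detectable difference = 1.645*3.4000 ≃ 5.5930

5.59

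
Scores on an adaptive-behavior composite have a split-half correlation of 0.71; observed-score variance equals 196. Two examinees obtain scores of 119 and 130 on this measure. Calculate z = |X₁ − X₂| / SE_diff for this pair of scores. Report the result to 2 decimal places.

SD = √196 = 14.00000
Full-length reliability (Spearman-Brown) = 2(0.71)/(1+0.71) ≈ 0.83041
SEM = 14.00000·√(1 − 0.83041) ≈ 5.76539
Standard error of the difference = 5.76539·√2 ≈ 8.15350
z = |119 − 130| / 8.15350 = 11 / 8.15350 ≈ 1.34911

1.35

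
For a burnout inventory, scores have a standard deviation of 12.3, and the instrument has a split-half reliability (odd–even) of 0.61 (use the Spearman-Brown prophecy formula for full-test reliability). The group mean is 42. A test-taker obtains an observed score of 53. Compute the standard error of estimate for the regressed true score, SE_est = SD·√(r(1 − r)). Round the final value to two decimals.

5.27

Full-length reliability (Spearman-Brown) = 2(0.61)/(1+0.61) ≈ 0.758
SE_est = 12.300×√(0.758×0.242) ≈ 5.270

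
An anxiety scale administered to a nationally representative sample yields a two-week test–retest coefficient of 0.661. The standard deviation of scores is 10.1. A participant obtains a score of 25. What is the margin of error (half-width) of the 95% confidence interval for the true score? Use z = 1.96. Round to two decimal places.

11.53

The standard error of measurement is 10.1000*√(1 − 0.6610) ≃ 10.1000*0.5822 ≃ 5.8806.
Half-width = 1.96*5.8806 ≃ 11.5260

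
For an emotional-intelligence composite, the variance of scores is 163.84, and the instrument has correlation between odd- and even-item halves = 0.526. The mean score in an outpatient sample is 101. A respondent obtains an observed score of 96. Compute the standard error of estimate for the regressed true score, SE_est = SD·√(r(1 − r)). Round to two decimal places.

SD = √163.84 ≈ 12.8000
r_full = 2·0.526 / (1 + 0.526) ≈ 0.6894
SE_est = SD × √(r(1 − r)) = 12.8000 × √0.2141 ≈ 12.8000 × 0.4627 ≈ 5.9231

5.92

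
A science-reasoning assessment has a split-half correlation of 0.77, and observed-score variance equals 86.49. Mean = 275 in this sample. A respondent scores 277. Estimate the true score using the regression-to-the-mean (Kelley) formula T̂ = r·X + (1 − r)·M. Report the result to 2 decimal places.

Full-length reliability (Spearman-Brown) = 2(0.77)/(1+0.77) ≈ 0.8701
T̂ = 0.8701(277) + 0.1299(275) ≈ 276.7401

276.74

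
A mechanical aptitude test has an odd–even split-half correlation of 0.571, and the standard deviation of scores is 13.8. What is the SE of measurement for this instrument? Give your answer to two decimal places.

7.21

Full-length reliability (Spearman-Brown) = 2(0.571)/(1+0.571) ≈ 0.7269
SEM = 13.8000 · √(1 − 0.7269) = 13.8000 · √0.2731 ≈ 13.8000 · 0.5226 ≈ 7.2114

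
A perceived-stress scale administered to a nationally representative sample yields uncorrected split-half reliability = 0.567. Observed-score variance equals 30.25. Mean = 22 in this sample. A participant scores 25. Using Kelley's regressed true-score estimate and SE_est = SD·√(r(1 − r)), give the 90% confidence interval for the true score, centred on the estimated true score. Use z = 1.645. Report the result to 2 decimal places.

[20.13, 28.22]

SD = √30.25 = 5.500
Full-length reliability (Spearman-Brown) = 2(0.567)/(1+0.567) ≈ 0.724
T̂ = 0.724(25) + 0.276(22) ≈ 24.171
SE_est = 5.500×√(0.724×0.276) ≈ 2.459
CI = 24.171 ± 1.645 × 2.459 → [20.125, 28.217]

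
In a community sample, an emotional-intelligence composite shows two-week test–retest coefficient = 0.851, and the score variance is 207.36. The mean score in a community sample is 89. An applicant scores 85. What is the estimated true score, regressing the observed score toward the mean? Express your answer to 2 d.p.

85.60

T̂ = 0.8510(85) + 0.1490(89) ≈ 85.5960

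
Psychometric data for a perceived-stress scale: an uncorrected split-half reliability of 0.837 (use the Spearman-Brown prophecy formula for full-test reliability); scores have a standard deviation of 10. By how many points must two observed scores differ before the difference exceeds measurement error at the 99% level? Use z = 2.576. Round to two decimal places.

10.85

r_full = 2·0.837 / (1 + 0.837) ≃ 0.91127
SEM = 10.00000·√(1 − 0.91127) ≃ 2.97879
SE_diff = √2 · SEM ≃ 4.21264
Minimum reliable difference = 2.576 · SE_diff ≃ 2.576 · 4.21264 ≃ 10.85176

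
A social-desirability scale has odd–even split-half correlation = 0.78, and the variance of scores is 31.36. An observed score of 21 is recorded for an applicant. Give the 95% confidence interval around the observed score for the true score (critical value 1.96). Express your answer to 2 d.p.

σ = 31.36^(1/2) = 5.600
r_full = 2·0.78 / (1 + 0.78) ≃ 0.876
SEM = 5.600 · √(1 − 0.876) = 5.600 · √0.124 ≃ 5.600 · 0.352 ≃ 1.969
1.96 · SEM ≃ 3.859
Interval: (17.141, 24.859)

[17.14, 24.86]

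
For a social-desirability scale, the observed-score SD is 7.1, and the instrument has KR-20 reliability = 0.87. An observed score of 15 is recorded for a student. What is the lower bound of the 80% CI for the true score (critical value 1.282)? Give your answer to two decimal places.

SEM = 7.10000 * √(1 − 0.87000) = 7.10000 * √0.13000 ≈ 7.10000 * 0.36056 ≈ 2.55994
1.282 * SEM ≈ 3.28184
Lower limit = 15 − 3.28184 ≈ 11.71816

11.72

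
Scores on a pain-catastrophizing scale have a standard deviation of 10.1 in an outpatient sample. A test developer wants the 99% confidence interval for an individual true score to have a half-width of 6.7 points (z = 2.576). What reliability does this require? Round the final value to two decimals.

0.93

Required SEM = 6.7 / 2.576 ≈ 2.601
r = 1 − (2.601/10.1)² ≈ 1 − 0.066 ≈ 0.934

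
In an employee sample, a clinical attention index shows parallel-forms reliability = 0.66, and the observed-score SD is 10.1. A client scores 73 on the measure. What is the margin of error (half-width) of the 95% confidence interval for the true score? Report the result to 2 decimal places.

SEM = 10.100 · √(1 − 0.660) = 10.100 · √0.340 ≈ 10.100 · 0.583 ≈ 5.889
1.96 · SEM ≈ 11.543

11.54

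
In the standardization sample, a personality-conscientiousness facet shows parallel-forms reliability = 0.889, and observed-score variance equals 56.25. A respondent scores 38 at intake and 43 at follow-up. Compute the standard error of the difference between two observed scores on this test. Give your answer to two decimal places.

SD = √56.25 = 7.500
The standard error of measurement is 7.500·√(1 − 0.889) ≈ 7.500·0.333 ≈ 2.499.
SE_diff = SEM · √2 ≈ 2.499 · 1.414 ≈ 3.534

3.53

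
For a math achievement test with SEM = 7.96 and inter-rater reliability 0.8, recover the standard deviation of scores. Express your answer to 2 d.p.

17.80

σ = SEM·(1 − r)^(−1/2) ≈ 7.96×2.236 ≈ 17.799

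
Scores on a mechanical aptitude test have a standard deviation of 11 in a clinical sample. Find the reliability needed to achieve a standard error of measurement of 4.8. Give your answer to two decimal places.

0.81

r = 1 − (4.8000/11)² ≃ 1 − 0.1904 ≃ 0.8096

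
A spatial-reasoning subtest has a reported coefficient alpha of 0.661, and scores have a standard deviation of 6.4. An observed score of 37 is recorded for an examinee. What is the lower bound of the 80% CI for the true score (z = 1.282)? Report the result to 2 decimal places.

32.22

SEM = 6.4000 * √(1 − 0.6610) = 6.4000 * √0.3390 ≃ 6.4000 * 0.5822 ≃ 3.7263
Margin = 1.282 * 3.7263 ≃ 4.7771
Lower bound: 37 − 4.7771 = 32.2229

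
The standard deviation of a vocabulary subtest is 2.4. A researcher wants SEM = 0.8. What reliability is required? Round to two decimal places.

r = 1 − (SEM / SD)² = 1 − (0.8000 / 2.4)² ≈ 1 − 0.1111 ≈ 0.8889

0.89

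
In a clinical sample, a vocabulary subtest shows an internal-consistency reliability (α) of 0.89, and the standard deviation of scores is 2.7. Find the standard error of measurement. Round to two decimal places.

SEM = 2.7000*√(1 − 0.8900) ≈ 0.8955

0.90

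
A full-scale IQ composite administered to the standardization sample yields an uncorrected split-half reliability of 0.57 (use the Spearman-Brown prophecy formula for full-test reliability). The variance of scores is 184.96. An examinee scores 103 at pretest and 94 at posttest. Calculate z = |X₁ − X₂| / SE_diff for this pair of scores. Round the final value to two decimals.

SD = √184.96 = 13.6000
Spearman-Brown: r = 2(0.57) / (1 + 0.57) = 1.1400 / 1.5700 ≈ 0.7261
SEM = 13.6000 × √(1 − 0.7261) = 13.6000 × √0.2739 ≈ 13.6000 × 0.5233 ≈ 7.1174
SE_diff = SEM × √2 ≈ 7.1174 × 1.4142 ≈ 10.0656
z = |103 − 94| / 10.0656 = 9 / 10.0656 ≈ 0.8941

0.89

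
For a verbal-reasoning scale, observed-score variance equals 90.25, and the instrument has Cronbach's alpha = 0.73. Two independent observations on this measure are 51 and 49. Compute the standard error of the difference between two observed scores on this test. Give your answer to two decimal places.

SD = √90.25 = 9.5000
SEM = 9.5000 × √(1 − 0.7300) = 9.5000 × √0.2700 ≈ 9.5000 × 0.5196 ≈ 4.9363
SE_diff = √2 × SEM ≈ 6.9810

6.98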